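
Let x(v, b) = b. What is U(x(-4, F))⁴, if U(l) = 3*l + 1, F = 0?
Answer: 1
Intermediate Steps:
U(l) = 1 + 3*l
U(x(-4, F))⁴ = (1 + 3*0)⁴ = (1 + 0)⁴ = 1⁴ = 1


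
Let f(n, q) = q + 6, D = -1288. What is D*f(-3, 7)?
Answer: -16744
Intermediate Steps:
f(n, q) = 6 + q
D*f(-3, 7) = -1288*(6 + 7) = -1288*13 = -16744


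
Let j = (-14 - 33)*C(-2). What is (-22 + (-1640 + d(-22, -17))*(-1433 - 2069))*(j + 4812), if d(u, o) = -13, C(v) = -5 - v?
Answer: 28671847152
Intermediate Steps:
j = 141 (j = (-14 - 33)*(-5 - 1*(-2)) = -47*(-5 + 2) = -47*(-3) = 141)
(-22 + (-1640 + d(-22, -17))*(-1433 - 2069))*(j + 4812) = (-22 + (-1640 - 13)*(-1433 - 2069))*(141 + 4812) = (-22 - 1653*(-3502))*4953 = (-22 + 5788806)*4953 = 5788784*4953 = 28671847152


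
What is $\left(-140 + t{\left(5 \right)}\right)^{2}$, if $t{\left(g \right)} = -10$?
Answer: $22500$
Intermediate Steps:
$\left(-140 + t{\left(5 \right)}\right)^{2} = \left(-140 - 10\right)^{2} = \left(-150\right)^{2} = 22500$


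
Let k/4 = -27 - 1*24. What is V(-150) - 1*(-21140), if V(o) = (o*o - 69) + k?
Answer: 43367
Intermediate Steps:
k = -204 (k = 4*(-27 - 1*24) = 4*(-27 - 24) = 4*(-51) = -204)
V(o) = -273 + o**2 (V(o) = (o*o - 69) - 204 = (o**2 - 69) - 204 = (-69 + o**2) - 204 = -273 + o**2)
V(-150) - 1*(-21140) = (-273 + (-150)**2) - 1*(-21140) = (-273 + 22500) + 21140 = 22227 + 21140 = 43367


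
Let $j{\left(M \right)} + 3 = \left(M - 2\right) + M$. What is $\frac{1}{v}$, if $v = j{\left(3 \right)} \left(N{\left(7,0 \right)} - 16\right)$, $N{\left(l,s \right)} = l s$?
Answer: $- \frac{1}{16} \approx -0.0625$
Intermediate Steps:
$j{\left(M \right)} = -5 + 2 M$ ($j{\left(M \right)} = -3 + \left(\left(M - 2\right) + M\right) = -3 + \left(\left(-2 + M\right) + M\right) = -3 + \left(-2 + 2 M\right) = -5 + 2 M$)
$v = -16$ ($v = \left(-5 + 2 \cdot 3\right) \left(7 \cdot 0 - 16\right) = \left(-5 + 6\right) \left(0 - 16\right) = 1 \left(-16\right) = -16$)
$\frac{1}{v} = \frac{1}{-16} = - \frac{1}{16}$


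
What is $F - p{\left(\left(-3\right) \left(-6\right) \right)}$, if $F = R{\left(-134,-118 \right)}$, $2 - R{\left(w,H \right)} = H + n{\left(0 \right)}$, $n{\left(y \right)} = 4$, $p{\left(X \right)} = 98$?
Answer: $18$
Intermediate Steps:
$R{\left(w,H \right)} = -2 - H$ ($R{\left(w,H \right)} = 2 - \left(H + 4\right) = 2 - \left(4 + H\right) = -2 - H$)
$F = 116$ ($F = -2 - -118 = -2 + 118 = 116$)
$F - p{\left(\left(-3\right) \left(-6\right) \right)} = 116 - 98 = 18$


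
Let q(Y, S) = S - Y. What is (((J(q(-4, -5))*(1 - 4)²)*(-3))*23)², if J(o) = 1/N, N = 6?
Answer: 42849/4 ≈ 10712.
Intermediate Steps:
J(o) = ⅙ (J(o) = 1/6 = ⅙)
(((J(q(-4, -5))*(1 - 4)²)*(-3))*23)² = ((((1 - 4)²/6)*(-3))*23)² = ((((⅙)*(-3)²)*(-3))*23)² = ((((⅙)*9)*(-3))*23)² = (((3/2)*(-3))*23)² = (-9/2*23)² = (-207/2)² = 42849/4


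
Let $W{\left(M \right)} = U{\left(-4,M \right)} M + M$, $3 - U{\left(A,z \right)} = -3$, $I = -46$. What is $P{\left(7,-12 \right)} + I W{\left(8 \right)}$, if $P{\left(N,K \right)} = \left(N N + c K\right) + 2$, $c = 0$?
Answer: $-2525$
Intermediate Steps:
$P{\left(N,K \right)} = 2 + N^{2}$ ($P{\left(N,K \right)} = \left(N N + 0 K\right) + 2 = \left(N^{2} + 0\right) + 2 = N^{2} + 2 = 2 + N^{2}$)
$U{\left(A,z \right)} = 6$ ($U{\left(A,z \right)} = 3 - -3 = 3 + 3 = 6$)
$W{\left(M \right)} = 7 M$ ($W{\left(M \right)} = 6 M + M = 7 M$)
$P{\left(7,-12 \right)} + I W{\left(8 \right)} = \left(2 + 7^{2}\right) - 46 \cdot 7 \cdot 8 = \left(2 + 49\right) - 2576 = 51 - 2576 = -2525$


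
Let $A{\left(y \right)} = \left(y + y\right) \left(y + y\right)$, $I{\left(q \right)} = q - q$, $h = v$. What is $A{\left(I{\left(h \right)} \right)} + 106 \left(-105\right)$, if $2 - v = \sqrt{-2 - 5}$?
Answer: $-11130$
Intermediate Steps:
$v = 2 - i \sqrt{7}$ ($v = 2 - \sqrt{-2 - 5} = 2 - \sqrt{-7} = 2 - i \sqrt{7} \approx 2.0 - 2.6458 i$)
$h = 2 - i \sqrt{7} \approx 2.0 - 2.6458 i$
$I{\left(q \right)} = 0$
$A{\left(y \right)} = 4 y^{2}$ ($A{\left(y \right)} = 2 y 2 y = 4 y^{2}$)
$A{\left(I{\left(h \right)} \right)} + 106 \left(-105\right) = 4 \cdot 0^{2} + 106 \left(-105\right) = 4 \cdot 0 - 11130 = 0 - 11130 = -11130$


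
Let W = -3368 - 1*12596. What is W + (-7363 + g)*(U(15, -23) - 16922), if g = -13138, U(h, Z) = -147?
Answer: 349915605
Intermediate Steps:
W = -15964 (W = -3368 - 12596 = -15964)
W + (-7363 + g)*(U(15, -23) - 16922) = -15964 + (-7363 - 13138)*(-147 - 16922) = -15964 - 20501*(-17069) = -15964 + 349931569 = 349915605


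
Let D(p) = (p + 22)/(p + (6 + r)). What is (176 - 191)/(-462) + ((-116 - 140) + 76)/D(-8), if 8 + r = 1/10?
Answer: 2801/22 ≈ 127.32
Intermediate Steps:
r = -79/10 (r = -8 + 1/10 = -79/10 ≈ -7.9000)
D(p) = (22 + p)/(-19/10 + p) (D(p) = (p + 22)/(p + (6 - 79/10)) = (22 + p)/(p - 19/10) = (22 + p)/(-19/10 + p))
(176 - 191)/(-462) + ((-116 - 140) + 76)/D(-8) = (176 - 191)/(-462) + ((-116 - 140) + 76)/((10*(22 - 8)/(-19 + 10*(-8)))) = -15*(-1/462) + (-256 + 76)/((10*14/(-19 - 80))) = 5/154 - 180/(10*14/(-99)) = 5/154 - 180/(10*(-1/99)*14) = 5/154 - 180/(-140/99) = 5/154 - 180*(-99/140) = 5/154 + 891/7 = 2801/22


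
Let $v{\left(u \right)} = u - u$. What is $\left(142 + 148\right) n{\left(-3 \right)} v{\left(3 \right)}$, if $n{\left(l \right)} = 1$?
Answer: $0$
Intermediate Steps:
$v{\left(u \right)} = 0$
$\left(142 + 148\right) n{\left(-3 \right)} v{\left(3 \right)} = \left(142 + 148\right) 1 \cdot 0 = 290 \cdot 0 = 0$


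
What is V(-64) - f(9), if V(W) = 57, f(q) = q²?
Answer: -24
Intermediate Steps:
V(-64) - f(9) = 57 - 1*9² = 57 - 1*81 = 57 - 81 = -24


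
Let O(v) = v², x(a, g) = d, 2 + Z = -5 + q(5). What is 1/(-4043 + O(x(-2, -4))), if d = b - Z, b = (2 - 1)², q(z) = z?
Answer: -1/4034 ≈ -0.00024789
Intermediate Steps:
b = 1 (b = 1² = 1)
Z = -2 (Z = -2 + (-5 + 5) = -2 + 0 = -2)
d = 3 (d = 1 - 1*(-2) = 1 + 2 = 3)
x(a, g) = 3
1/(-4043 + O(x(-2, -4))) = 1/(-4043 + 3²) = 1/(-4043 + 9) = 1/(-4034) = -1/4034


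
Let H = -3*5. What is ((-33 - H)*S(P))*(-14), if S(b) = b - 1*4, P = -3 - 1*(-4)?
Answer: -756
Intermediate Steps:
H = -15
P = 1 (P = -3 + 4 = 1)
S(b) = -4 + b (S(b) = b - 4 = -4 + b)
((-33 - H)*S(P))*(-14) = ((-33 - 1*(-15))*(-4 + 1))*(-14) = ((-33 + 15)*(-3))*(-14) = -18*(-3)*(-14) = 54*(-14) = -756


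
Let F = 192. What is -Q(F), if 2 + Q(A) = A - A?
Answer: 2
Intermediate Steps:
Q(A) = -2 (Q(A) = -2 + (A - A) = -2 + 0 = -2)
-Q(F) = -1*(-2) = 2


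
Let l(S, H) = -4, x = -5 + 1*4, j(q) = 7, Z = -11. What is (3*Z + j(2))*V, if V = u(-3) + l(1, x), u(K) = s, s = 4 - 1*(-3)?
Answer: -78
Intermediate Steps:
s = 7 (s = 4 + 3 = 7)
u(K) = 7
x = -1 (x = -5 + 4 = -1)
V = 3 (V = 7 - 4 = 3)
(3*Z + j(2))*V = (3*(-11) + 7)*3 = (-33 + 7)*3 = -26*3 = -78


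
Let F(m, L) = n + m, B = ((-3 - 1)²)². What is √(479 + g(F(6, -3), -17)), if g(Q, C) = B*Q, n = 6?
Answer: √3551 ≈ 59.590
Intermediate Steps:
B = 256 (B = ((-4)²)² = 16² = 256)
F(m, L) = 6 + m
g(Q, C) = 256*Q
√(479 + g(F(6, -3), -17)) = √(479 + 256*(6 + 6)) = √(479 + 256*12) = √(479 + 3072) = √3551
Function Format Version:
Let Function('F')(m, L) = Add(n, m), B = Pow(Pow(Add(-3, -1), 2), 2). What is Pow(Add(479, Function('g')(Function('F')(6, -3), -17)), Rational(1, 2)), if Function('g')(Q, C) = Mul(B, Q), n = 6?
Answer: Pow(3551, Rational(1, 2)) ≈ 59.590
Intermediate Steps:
B = 256 (B = Pow(Pow(-4, 2), 2) = Pow(16, 2) = 256)
Function('F')(m, L) = Add(6, m)
Function('g')(Q, C) = Mul(256, Q)
Pow(Add(479, Function('g')(Function('F')(6, -3), -17)), Rational(1, 2)) = Pow(Add(479, Mul(256, Add(6, 6))), Rational(1, 2)) = Pow(Add(479, Mul(256, 12)), Rational(1, 2)) = Pow(Add(479, 3072), Rational(1, 2)) = Pow(3551, Rational(1, 2))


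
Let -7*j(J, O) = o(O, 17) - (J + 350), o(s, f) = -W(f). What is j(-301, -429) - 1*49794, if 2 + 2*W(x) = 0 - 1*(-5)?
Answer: -697015/14 ≈ -49787.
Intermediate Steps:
W(x) = 3/2 (W(x) = -1 + (0 - 1*(-5))/2 = -1 + (0 + 5)/2 = -1 + (½)*5 = -1 + 5/2 = 3/2)
o(s, f) = -3/2 (o(s, f) = -1*3/2 = -3/2)
j(J, O) = 703/14 + J/7 (j(J, O) = -(-3/2 - (J + 350))/7 = -(-3/2 - (350 + J))/7 = -(-3/2 + (-350 - J))/7 = -(-703/2 - J)/7 = 703/14 + J/7)
j(-301, -429) - 1*49794 = (703/14 + (⅐)*(-301)) - 1*49794 = (703/14 - 43) - 49794 = 101/14 - 49794 = -697015/14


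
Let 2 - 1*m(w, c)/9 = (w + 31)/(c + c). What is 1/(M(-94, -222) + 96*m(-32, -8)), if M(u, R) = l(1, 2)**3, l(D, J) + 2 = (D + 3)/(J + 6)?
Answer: 8/13365 ≈ 0.00059858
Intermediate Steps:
l(D, J) = -2 + (3 + D)/(6 + J) (l(D, J) = -2 + (D + 3)/(J + 6) = -2 + (3 + D)/(6 + J))
M(u, R) = -27/8 (M(u, R) = ((-9 + 1 - 2*2)/(6 + 2))**3 = ((-9 + 1 - 4)/8)**3 = ((1/8)*(-12))**3 = (-3/2)**3 = -27/8)
m(w, c) = 18 - 9*(31 + w)/(2*c) (m(w, c) = 18 - 9*(w + 31)/(c + c) = 18 - 9*(31 + w)/(2*c))
1/(M(-94, -222) + 96*m(-32, -8)) = 1/(-27/8 + 96*((9/2)*(-31 - 1*(-32) + 4*(-8))/(-8))) = 1/(-27/8 + 96*((9/2)*(-1/8)*(-31 + 32 - 32))) = 1/(-27/8 + 96*((9/2)*(-1/8)*(-31))) = 1/(-27/8 + 96*(279/16)) = 1/(-27/8 + 1674) = 1/(13365/8) = 8/13365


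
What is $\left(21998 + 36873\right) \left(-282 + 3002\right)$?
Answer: $160129120$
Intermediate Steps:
$\left(21998 + 36873\right) \left(-282 + 3002\right) = 58871 \cdot 2720 = 160129120$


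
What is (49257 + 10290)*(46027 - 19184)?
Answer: 1598420121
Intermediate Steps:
(49257 + 10290)*(46027 - 19184) = 59547*26843 = 1598420121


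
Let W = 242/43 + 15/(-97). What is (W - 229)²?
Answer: 869239228900/17397241 ≈ 49964.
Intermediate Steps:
W = 22829/4171 (W = 242*(1/43) + 15*(-1/97) = 242/43 - 15/97 = 22829/4171 ≈ 5.4733)
(W - 229)² = (22829/4171 - 229)² = (-932330/4171)² = 869239228900/17397241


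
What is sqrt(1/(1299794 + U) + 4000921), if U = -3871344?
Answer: sqrt(1058302722508685238)/514310 ≈ 2000.2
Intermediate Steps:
sqrt(1/(1299794 + U) + 4000921) = sqrt(1/(1299794 - 3871344) + 4000921) = sqrt(1/(-2571550) + 4000921) = sqrt(-1/2571550 + 4000921) = sqrt(10288568397549/2571550) = sqrt(1058302722508685238)/514310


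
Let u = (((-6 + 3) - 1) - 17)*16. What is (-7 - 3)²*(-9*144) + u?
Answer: -129936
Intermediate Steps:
u = -336 (u = ((-3 - 1) - 17)*16 = (-4 - 17)*16 = -21*16 = -336)
(-7 - 3)²*(-9*144) + u = (-7 - 3)²*(-9*144) - 336 = (-10)²*(-1296) - 336 = 100*(-1296) - 336 = -129600 - 336 = -129936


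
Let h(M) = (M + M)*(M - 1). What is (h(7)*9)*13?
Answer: 9828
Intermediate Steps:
h(M) = 2*M*(-1 + M) (h(M) = (2*M)*(-1 + M) = 2*M*(-1 + M))
(h(7)*9)*13 = ((2*7*(-1 + 7))*9)*13 = ((2*7*6)*9)*13 = (84*9)*13 = 756*13 = 9828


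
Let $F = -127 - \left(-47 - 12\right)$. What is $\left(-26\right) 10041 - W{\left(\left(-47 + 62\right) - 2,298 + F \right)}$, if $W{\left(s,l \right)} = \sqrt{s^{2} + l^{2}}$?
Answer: $-261066 - \sqrt{53069} \approx -2.613 \cdot 10^{5}$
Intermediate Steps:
$F = -68$ ($F = -127 - -59 = -127 + 59 = -68$)
$W{\left(s,l \right)} = \sqrt{l^{2} + s^{2}}$
$\left(-26\right) 10041 - W{\left(\left(-47 + 62\right) - 2,298 + F \right)} = \left(-26\right) 10041 - \sqrt{\left(298 - 68\right)^{2} + \left(\left(-47 + 62\right) - 2\right)^{2}} = -261066 - \sqrt{230^{2} + \left(15 - 2\right)^{2}} = -261066 - \sqrt{52900 + 13^{2}} = -261066 - \sqrt{52900 + 169} = -261066 - \sqrt{53069}$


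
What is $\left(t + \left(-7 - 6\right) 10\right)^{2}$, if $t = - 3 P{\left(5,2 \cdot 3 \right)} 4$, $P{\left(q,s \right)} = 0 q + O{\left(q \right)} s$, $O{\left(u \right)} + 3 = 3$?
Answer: $16900$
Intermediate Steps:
$O{\left(u \right)} = 0$ ($O{\left(u \right)} = -3 + 3 = 0$)
$P{\left(q,s \right)} = 0$ ($P{\left(q,s \right)} = 0 q + 0 s = 0 + 0 = 0$)
$t = 0$ ($t = \left(-3\right) 0 \cdot 4 = 0 \cdot 4 = 0$)
$\left(t + \left(-7 - 6\right) 10\right)^{2} = \left(0 + \left(-7 - 6\right) 10\right)^{2} = \left(0 - 130\right)^{2} = \left(-130\right)^{2} = 16900$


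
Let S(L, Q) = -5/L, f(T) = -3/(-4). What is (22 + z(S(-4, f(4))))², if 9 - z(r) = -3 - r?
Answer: 19881/16 ≈ 1242.6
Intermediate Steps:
f(T) = ¾ (f(T) = -3*(-¼) = ¾)
z(r) = 12 + r (z(r) = 9 - (-3 - r) = 9 + (3 + r) = 12 + r)
(22 + z(S(-4, f(4))))² = (22 + (12 - 5/(-4)))² = (22 + (12 - 5*(-¼)))² = (22 + (12 + 5/4))² = (22 + 53/4)² = (141/4)² = 19881/16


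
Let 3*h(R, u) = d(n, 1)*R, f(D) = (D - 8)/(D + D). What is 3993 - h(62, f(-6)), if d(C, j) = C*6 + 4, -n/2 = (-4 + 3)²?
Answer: 12475/3 ≈ 4158.3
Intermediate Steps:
n = -2 (n = -2*(-4 + 3)² = -2*(-1)² = -2*1 = -2)
d(C, j) = 4 + 6*C (d(C, j) = 6*C + 4 = 4 + 6*C)
f(D) = (-8 + D)/(2*D) (f(D) = (-8 + D)/((2*D)) = (-8 + D)*(1/(2*D)) = (-8 + D)/(2*D))
h(R, u) = -8*R/3 (h(R, u) = ((4 + 6*(-2))*R)/3 = ((4 - 12)*R)/3 = (-8*R)/3 = -8*R/3)
3993 - h(62, f(-6)) = 3993 - (-8)*62/3 = 3993 - 1*(-496/3) = 3993 + 496/3 = 12475/3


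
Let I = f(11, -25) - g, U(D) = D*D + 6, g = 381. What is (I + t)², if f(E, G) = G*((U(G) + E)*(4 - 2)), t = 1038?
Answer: 988662249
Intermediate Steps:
U(D) = 6 + D² (U(D) = D² + 6 = 6 + D²)
f(E, G) = G*(12 + 2*E + 2*G²) (f(E, G) = G*(((6 + G²) + E)*(4 - 2)) = G*((6 + E + G²)*2) = G*(12 + 2*E + 2*G²))
I = -32481 (I = 2*(-25)*(6 + 11 + (-25)²) - 1*381 = 2*(-25)*(6 + 11 + 625) - 381 = 2*(-25)*642 - 381 = -32100 - 381 = -32481)
(I + t)² = (-32481 + 1038)² = (-31443)² = 988662249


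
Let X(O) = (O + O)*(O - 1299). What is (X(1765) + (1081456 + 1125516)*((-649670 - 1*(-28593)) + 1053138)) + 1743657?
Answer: 953549917929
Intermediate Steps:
X(O) = 2*O*(-1299 + O) (X(O) = (2*O)*(-1299 + O) = 2*O*(-1299 + O))
(X(1765) + (1081456 + 1125516)*((-649670 - 1*(-28593)) + 1053138)) + 1743657 = (2*1765*(-1299 + 1765) + (1081456 + 1125516)*((-649670 - 1*(-28593)) + 1053138)) + 1743657 = (2*1765*466 + 2206972*((-649670 + 28593) + 1053138)) + 1743657 = (1644980 + 2206972*(-621077 + 1053138)) + 1743657 = (1644980 + 2206972*432061) + 1743657 = (1644980 + 953546529292) + 1743657 = 953548174272 + 1743657 = 953549917929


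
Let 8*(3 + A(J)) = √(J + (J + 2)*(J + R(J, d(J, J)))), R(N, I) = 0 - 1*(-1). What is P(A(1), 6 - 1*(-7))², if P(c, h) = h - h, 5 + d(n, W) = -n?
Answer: 0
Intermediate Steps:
d(n, W) = -5 - n
R(N, I) = 1 (R(N, I) = 0 + 1 = 1)
A(J) = -3 + √(J + (1 + J)*(2 + J))/8 (A(J) = -3 + √(J + (J + 2)*(J + 1))/8 = -3 + √(J + (2 + J)*(1 + J))/8 = -3 + √(J + (1 + J)*(2 + J))/8)
P(c, h) = 0
P(A(1), 6 - 1*(-7))² = 0² = 0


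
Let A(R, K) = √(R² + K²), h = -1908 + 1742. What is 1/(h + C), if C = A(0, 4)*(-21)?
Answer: -1/250 ≈ -0.0040000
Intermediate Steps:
h = -166
A(R, K) = √(K² + R²)
C = -84 (C = √(4² + 0²)*(-21) = √(16 + 0)*(-21) = √16*(-21) = 4*(-21) = -84)
1/(h + C) = 1/(-166 - 84) = 1/(-250) = -1/250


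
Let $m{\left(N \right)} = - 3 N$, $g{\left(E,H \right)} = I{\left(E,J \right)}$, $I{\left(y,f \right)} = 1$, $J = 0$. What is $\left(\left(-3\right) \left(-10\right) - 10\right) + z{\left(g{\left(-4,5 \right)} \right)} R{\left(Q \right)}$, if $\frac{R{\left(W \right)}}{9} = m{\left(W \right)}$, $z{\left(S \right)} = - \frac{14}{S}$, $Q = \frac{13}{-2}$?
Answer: $-2437$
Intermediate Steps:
$g{\left(E,H \right)} = 1$
$Q = - \frac{13}{2}$ ($Q = 13 \left(- \frac{1}{2}\right) = - \frac{13}{2} \approx -6.5$)
$R{\left(W \right)} = - 27 W$ ($R{\left(W \right)} = 9 \left(- 3 W\right) = - 27 W$)
$\left(\left(-3\right) \left(-10\right) - 10\right) + z{\left(g{\left(-4,5 \right)} \right)} R{\left(Q \right)} = \left(\left(-3\right) \left(-10\right) - 10\right) + - \frac{14}{1} \left(\left(-27\right) \left(- \frac{13}{2}\right)\right) = \left(30 - 10\right) + \left(-14\right) 1 \cdot \frac{351}{2} = 20 - 2457 = -2437$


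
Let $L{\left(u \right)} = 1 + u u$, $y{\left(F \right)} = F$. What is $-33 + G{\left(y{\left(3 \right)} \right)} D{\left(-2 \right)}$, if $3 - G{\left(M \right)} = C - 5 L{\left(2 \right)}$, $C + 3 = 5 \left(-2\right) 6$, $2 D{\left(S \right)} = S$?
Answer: $-124$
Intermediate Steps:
$D{\left(S \right)} = \frac{S}{2}$
$L{\left(u \right)} = 1 + u^{2}$
$C = -63$ ($C = -3 + 5 \left(-2\right) 6 = -3 - 60 = -63$)
$G{\left(M \right)} = 91$ ($G{\left(M \right)} = 3 - \left(-63 - 5 \left(1 + 2^{2}\right)\right) = 3 - \left(-63 - 5 \left(1 + 4\right)\right) = 3 - \left(-63 - 25\right) = 3 - -88 = 3 + 88 = 91$)
$-33 + G{\left(y{\left(3 \right)} \right)} D{\left(-2 \right)} = -33 + 91 \cdot \frac{1}{2} \left(-2\right) = -33 + 91 \left(-1\right) = -33 - 91 = -124$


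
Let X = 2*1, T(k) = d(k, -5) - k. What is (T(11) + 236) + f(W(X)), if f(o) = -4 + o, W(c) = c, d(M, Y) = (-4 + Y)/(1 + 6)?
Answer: 1552/7 ≈ 221.71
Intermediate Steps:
d(M, Y) = -4/7 + Y/7 (d(M, Y) = (-4 + Y)/7 = (-4 + Y)*(⅐) = -4/7 + Y/7)
T(k) = -9/7 - k (T(k) = (-4/7 + (⅐)*(-5)) - k = (-4/7 - 5/7) - k = -9/7 - k)
X = 2
(T(11) + 236) + f(W(X)) = ((-9/7 - 1*11) + 236) + (-4 + 2) = ((-9/7 - 11) + 236) - 2 = (-86/7 + 236) - 2 = 1566/7 - 2 = 1552/7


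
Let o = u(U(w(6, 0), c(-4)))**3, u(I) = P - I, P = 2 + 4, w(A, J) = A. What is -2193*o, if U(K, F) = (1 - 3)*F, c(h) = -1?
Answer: -140352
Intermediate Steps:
P = 6
U(K, F) = -2*F
u(I) = 6 - I
o = 64 (o = (6 - (-2)*(-1))**3 = (6 - 1*2)**3 = (6 - 2)**3 = 4**3 = 64)
-2193*o = -2193*64 = -140352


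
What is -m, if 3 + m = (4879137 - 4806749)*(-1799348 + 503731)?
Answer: 93787123399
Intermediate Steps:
m = -93787123399 (m = -3 + (4879137 - 4806749)*(-1799348 + 503731) = -3 + 72388*(-1295617) = -3 - 93787123396 = -93787123399)
-m = -1*(-93787123399) = 93787123399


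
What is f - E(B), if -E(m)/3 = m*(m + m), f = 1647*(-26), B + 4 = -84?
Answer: 3642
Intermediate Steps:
B = -88 (B = -4 - 84 = -88)
f = -42822
E(m) = -6*m² (E(m) = -3*m*(m + m) = -3*m*2*m = -6*m²)
f - E(B) = -42822 - (-6)*(-88)² = -42822 - (-6)*7744 = -42822 - 1*(-46464) = -42822 + 46464 = 3642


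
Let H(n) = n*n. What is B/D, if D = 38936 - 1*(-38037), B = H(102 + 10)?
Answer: 12544/76973 ≈ 0.16297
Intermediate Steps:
H(n) = n²
B = 12544 (B = (102 + 10)² = 112² = 12544)
D = 76973 (D = 38936 + 38037 = 76973)
B/D = 12544/76973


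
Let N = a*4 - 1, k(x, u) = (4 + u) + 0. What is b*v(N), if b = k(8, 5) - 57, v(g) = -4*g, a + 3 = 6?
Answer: 2112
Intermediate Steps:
a = 3 (a = -3 + 6 = 3)
k(x, u) = 4 + u
N = 11 (N = 3*4 - 1 = 12 - 1 = 11)
b = -48 (b = (4 + 5) - 57 = 9 - 57 = -48)
b*v(N) = -(-192)*11 = -48*(-44) = 2112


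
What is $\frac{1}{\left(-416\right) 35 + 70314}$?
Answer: $\frac{1}{55754} \approx 1.7936 \cdot 10^{-5}$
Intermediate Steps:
$\frac{1}{\left(-416\right) 35 + 70314} = \frac{1}{-14560 + 70314} = \frac{1}{55754}$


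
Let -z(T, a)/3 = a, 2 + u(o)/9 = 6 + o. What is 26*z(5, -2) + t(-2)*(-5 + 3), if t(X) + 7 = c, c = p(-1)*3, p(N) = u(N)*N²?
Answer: 8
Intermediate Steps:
u(o) = 36 + 9*o (u(o) = -18 + 9*(6 + o) = -18 + (54 + 9*o) = 36 + 9*o)
z(T, a) = -3*a
p(N) = N²*(36 + 9*N) (p(N) = (36 + 9*N)*N² = N²*(36 + 9*N))
c = 81 (c = (9*(-1)²*(4 - 1))*3 = (9*1*3)*3 = 27*3 = 81)
t(X) = 74 (t(X) = -7 + 81 = 74)
26*z(5, -2) + t(-2)*(-5 + 3) = 26*(-3*(-2)) + 74*(-5 + 3) = 26*6 + 74*(-2) = 156 - 148 = 8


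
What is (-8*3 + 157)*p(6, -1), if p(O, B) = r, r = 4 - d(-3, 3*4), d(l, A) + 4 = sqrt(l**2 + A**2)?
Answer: 1064 - 399*sqrt(17) ≈ -581.12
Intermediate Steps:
d(l, A) = -4 + sqrt(A**2 + l**2) (d(l, A) = -4 + sqrt(l**2 + A**2) = -4 + sqrt(A**2 + l**2))
r = 8 - 3*sqrt(17) (r = 4 - (-4 + sqrt((3*4)**2 + (-3)**2)) = 4 - (-4 + sqrt(12**2 + 9)) = 4 - (-4 + sqrt(144 + 9)) = 4 - (-4 + sqrt(153)) = 4 - (-4 + 3*sqrt(17)) = 4 + (4 - 3*sqrt(17)) = 8 - 3*sqrt(17) ≈ -4.3693)
p(O, B) = 8 - 3*sqrt(17)
(-8*3 + 157)*p(6, -1) = (-8*3 + 157)*(8 - 3*sqrt(17)) = (-24 + 157)*(8 - 3*sqrt(17)) = 133*(8 - 3*sqrt(17)) = 1064 - 399*sqrt(17)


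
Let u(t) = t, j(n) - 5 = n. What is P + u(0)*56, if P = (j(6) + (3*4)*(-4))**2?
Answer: 1369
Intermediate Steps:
j(n) = 5 + n
P = 1369 (P = ((5 + 6) + (3*4)*(-4))**2 = (11 + 12*(-4))**2 = (11 - 48)**2 = (-37)**2 = 1369)
P + u(0)*56 = 1369 + 0*56 = 1369 + 0 = 1369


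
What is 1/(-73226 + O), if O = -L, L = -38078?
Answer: -1/35148 ≈ -2.8451e-5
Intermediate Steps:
O = 38078 (O = -1*(-38078) = 38078)
1/(-73226 + O) = 1/(-73226 + 38078) = 1/(-35148) = -1/35148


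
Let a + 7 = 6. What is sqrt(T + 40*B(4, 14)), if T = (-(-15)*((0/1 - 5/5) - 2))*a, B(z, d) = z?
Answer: sqrt(205) ≈ 14.318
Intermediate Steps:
a = -1 (a = -7 + 6 = -1)
T = 45 (T = -(-15)*((0/1 - 5/5) - 2)*(-1) = -(-15)*((0*1 - 5*1/5) - 2)*(-1) = -(-15)*((0 - 1) - 2)*(-1) = -(-15)*(-1 - 2)*(-1) = -(-15)*(-3)*(-1) = -5*9*(-1) = -45*(-1) = 45)
sqrt(T + 40*B(4, 14)) = sqrt(45 + 40*4) = sqrt(45 + 160) = sqrt(205)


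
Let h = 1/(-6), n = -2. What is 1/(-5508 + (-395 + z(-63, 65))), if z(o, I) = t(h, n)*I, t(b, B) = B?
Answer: -1/6033 ≈ -0.00016575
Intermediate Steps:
h = -⅙ ≈ -0.16667
z(o, I) = -2*I
1/(-5508 + (-395 + z(-63, 65))) = 1/(-5508 + (-395 - 2*65)) = 1/(-5508 + (-395 - 130)) = 1/(-5508 - 525) = 1/(-6033) = -1/6033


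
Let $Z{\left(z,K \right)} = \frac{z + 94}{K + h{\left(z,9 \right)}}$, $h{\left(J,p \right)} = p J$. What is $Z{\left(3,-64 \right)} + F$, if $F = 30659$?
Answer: $\frac{1134286}{37} \approx 30656.0$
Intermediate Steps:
$h{\left(J,p \right)} = J p$
$Z{\left(z,K \right)} = \frac{94 + z}{K + 9 z}$ ($Z{\left(z,K \right)} = \frac{z + 94}{K + z 9} = \frac{94 + z}{K + 9 z}$)
$Z{\left(3,-64 \right)} + F = \frac{94 + 3}{-64 + 9 \cdot 3} + 30659 = \frac{1}{-64 + 27} \cdot 97 + 30659 = \frac{1}{-37} \cdot 97 + 30659 = \left(- \frac{1}{37}\right) 97 + 30659 = - \frac{97}{37} + 30659 = \frac{1134286}{37}$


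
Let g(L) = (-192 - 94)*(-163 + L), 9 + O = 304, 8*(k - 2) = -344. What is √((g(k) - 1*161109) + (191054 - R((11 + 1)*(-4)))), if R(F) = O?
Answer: √87994 ≈ 296.64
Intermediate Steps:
k = -41 (k = 2 + (⅛)*(-344) = 2 - 43 = -41)
O = 295 (O = -9 + 304 = 295)
R(F) = 295
g(L) = 46618 - 286*L (g(L) = -286*(-163 + L) = 46618 - 286*L)
√((g(k) - 1*161109) + (191054 - R((11 + 1)*(-4)))) = √(((46618 - 286*(-41)) - 1*161109) + (191054 - 1*295)) = √(((46618 + 11726) - 161109) + (191054 - 295)) = √((58344 - 161109) + 190759) = √(-102765 + 190759) = √87994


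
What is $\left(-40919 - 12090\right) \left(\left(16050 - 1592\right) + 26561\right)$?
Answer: $-2174376171$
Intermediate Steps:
$\left(-40919 - 12090\right) \left(\left(16050 - 1592\right) + 26561\right) = - 53009 \left(14458 + 26561\right) = \left(-53009\right) 41019 = -2174376171$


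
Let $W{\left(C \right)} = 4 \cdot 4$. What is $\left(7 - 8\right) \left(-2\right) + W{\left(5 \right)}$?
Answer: $18$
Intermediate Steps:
$W{\left(C \right)} = 16$
$\left(7 - 8\right) \left(-2\right) + W{\left(5 \right)} = \left(7 - 8\right) \left(-2\right) + 16 = \left(-1\right) \left(-2\right) + 16 = 2 + 16 = 18$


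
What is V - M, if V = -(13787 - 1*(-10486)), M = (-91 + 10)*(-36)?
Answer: -27189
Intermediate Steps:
M = 2916 (M = -81*(-36) = 2916)
V = -24273 (V = -(13787 + 10486) = -1*24273 = -24273)
V - M = -24273 - 1*2916 = -24273 - 2916 = -27189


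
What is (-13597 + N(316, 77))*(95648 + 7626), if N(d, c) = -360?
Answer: -1441395218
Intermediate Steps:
(-13597 + N(316, 77))*(95648 + 7626) = (-13597 - 360)*(95648 + 7626) = -13957*103274 = -1441395218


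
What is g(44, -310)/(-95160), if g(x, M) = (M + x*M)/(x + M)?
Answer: -465/843752 ≈ -0.00055111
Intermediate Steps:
g(x, M) = (M + M*x)/(M + x)
g(44, -310)/(-95160) = -310*(1 + 44)/(-310 + 44)/(-95160) = -310*45/(-266)*(-1/95160) = -310*(-1/266)*45*(-1/95160) = (6975/133)*(-1/95160) = -465/843752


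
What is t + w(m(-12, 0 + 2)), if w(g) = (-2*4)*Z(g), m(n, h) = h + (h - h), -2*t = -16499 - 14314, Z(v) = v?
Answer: 30781/2 ≈ 15391.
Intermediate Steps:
t = 30813/2 (t = -(-16499 - 14314)/2 = -1/2*(-30813) = 30813/2 ≈ 15407.)
m(n, h) = h (m(n, h) = h + 0 = h)
w(g) = -8*g (w(g) = (-2*4)*g = -8*g)
t + w(m(-12, 0 + 2)) = 30813/2 - 8*(0 + 2) = 30813/2 - 8*2 = 30813/2 - 16 = 30781/2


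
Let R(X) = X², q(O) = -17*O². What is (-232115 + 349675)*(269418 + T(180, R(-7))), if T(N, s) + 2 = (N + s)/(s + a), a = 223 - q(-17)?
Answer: 32844434507768/1037 ≈ 3.1673e+10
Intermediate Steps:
a = 5136 (a = 223 - (-17)*(-17)² = 223 - (-17)*289 = 223 - 1*(-4913) = 223 + 4913 = 5136)
T(N, s) = -2 + (N + s)/(5136 + s) (T(N, s) = -2 + (N + s)/(s + 5136) = -2 + (N + s)/(5136 + s))
(-232115 + 349675)*(269418 + T(180, R(-7))) = (-232115 + 349675)*(269418 + (-10272 + 180 - 1*(-7)²)/(5136 + (-7)²)) = 117560*(269418 + (-10272 + 180 - 1*49)/(5136 + 49)) = 117560*(269418 + (-10272 + 180 - 49)/5185) = 117560*(269418 + (1/5185)*(-10141)) = 117560*(269418 - 10141/5185) = 117560*(1396922189/5185) = 32844434507768/1037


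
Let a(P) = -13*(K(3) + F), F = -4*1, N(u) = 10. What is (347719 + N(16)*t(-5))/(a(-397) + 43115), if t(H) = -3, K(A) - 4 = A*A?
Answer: 347689/42998 ≈ 8.0862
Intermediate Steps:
K(A) = 4 + A² (K(A) = 4 + A*A = 4 + A²)
F = -4
a(P) = -117 (a(P) = -13*((4 + 3²) - 4) = -13*((4 + 9) - 4) = -13*(13 - 4) = -13*9 = -117)
(347719 + N(16)*t(-5))/(a(-397) + 43115) = (347719 + 10*(-3))/(-117 + 43115) = (347719 - 30)/42998 = 347689*(1/42998) = 347689/42998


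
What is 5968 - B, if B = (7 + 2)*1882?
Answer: -10970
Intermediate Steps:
B = 16938 (B = 9*1882 = 16938)
5968 - B = 5968 - 1*16938 = 5968 - 16938 = -10970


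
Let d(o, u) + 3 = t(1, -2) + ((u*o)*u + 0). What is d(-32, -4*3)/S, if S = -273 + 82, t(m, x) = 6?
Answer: 4605/191 ≈ 24.110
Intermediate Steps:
S = -191
d(o, u) = 3 + o*u² (d(o, u) = -3 + (6 + ((u*o)*u + 0)) = -3 + (6 + ((o*u)*u + 0)) = -3 + (6 + (o*u² + 0)) = -3 + (6 + o*u²) = 3 + o*u²)
d(-32, -4*3)/S = (3 - 32*(-4*3)²)/(-191) = (3 - 32*(-12)²)*(-1/191) = (3 - 32*144)*(-1/191) = (3 - 4608)*(-1/191) = -4605*(-1/191) = 4605/191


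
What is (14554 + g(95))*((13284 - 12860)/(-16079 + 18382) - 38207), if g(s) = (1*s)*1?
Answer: -1288969860753/2303 ≈ -5.5969e+8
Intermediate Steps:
g(s) = s (g(s) = s*1 = s)
(14554 + g(95))*((13284 - 12860)/(-16079 + 18382) - 38207) = (14554 + 95)*((13284 - 12860)/(-16079 + 18382) - 38207) = 14649*(424/2303 - 38207) = 14649*(-87990297/2303) = -1288969860753/2303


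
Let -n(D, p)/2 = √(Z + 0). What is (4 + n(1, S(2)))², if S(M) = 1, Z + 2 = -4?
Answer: 4*(2 - I*√6)² ≈ -8.0 - 39.192*I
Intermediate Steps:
Z = -6 (Z = -2 - 4 = -6)
n(D, p) = -2*I*√6 (n(D, p) = -2*√(-6 + 0) = -2*I*√6)
(4 + n(1, S(2)))² = (4 - 2*I*√6)²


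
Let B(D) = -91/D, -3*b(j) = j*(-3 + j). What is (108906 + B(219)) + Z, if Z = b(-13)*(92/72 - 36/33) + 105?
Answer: 2363177578/21681 ≈ 1.0900e+5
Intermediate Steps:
b(j) = -j*(-3 + j)/3
Z = 27337/297 (Z = ((1/3)*(-13)*(3 - 1*(-13)))*(92/72 - 36/33) + 105 = ((1/3)*(-13)*(3 + 13))*(92*(1/72) - 36*1/33) + 105 = ((1/3)*(-13)*16)*(23/18 - 12/11) + 105 = -208/3*37/198 + 105 = -3848/297 + 105 = 27337/297 ≈ 92.044)
(108906 + B(219)) + Z = (108906 - 91/219) + 27337/297 = 23850323/219 + 27337/297 = 2363177578/21681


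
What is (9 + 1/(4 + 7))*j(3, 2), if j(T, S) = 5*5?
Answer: 2500/11 ≈ 227.27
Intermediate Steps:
j(T, S) = 25
(9 + 1/(4 + 7))*j(3, 2) = (9 + 1/(4 + 7))*25 = (9 + 1/11)*25 = (100/11)*25 = 2500/11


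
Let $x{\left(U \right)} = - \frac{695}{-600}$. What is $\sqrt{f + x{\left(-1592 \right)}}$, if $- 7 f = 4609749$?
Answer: $\frac{i \sqrt{116165470470}}{420} \approx 811.5 i$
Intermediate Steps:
$x{\left(U \right)} = \frac{139}{120}$ ($x{\left(U \right)} = \left(-695\right) \left(- \frac{1}{600}\right) = \frac{139}{120}$)
$f = - \frac{4609749}{7}$ ($f = \left(- \frac{1}{7}\right) 4609749 = - \frac{4609749}{7} \approx -6.5854 \cdot 10^{5}$)
$\sqrt{f + x{\left(-1592 \right)}} = \sqrt{- \frac{4609749}{7} + \frac{139}{120}} = \sqrt{- \frac{553168907}{840}} = \frac{i \sqrt{116165470470}}{420}$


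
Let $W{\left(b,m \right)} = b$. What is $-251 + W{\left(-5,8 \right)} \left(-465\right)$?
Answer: $2074$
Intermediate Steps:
$-251 + W{\left(-5,8 \right)} \left(-465\right) = -251 - -2325 = -251 + 2325 = 2074$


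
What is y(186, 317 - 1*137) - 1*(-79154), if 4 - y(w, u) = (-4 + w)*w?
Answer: 45306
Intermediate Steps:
y(w, u) = 4 - w*(-4 + w) (y(w, u) = 4 - (-4 + w)*w = 4 - w*(-4 + w))
y(186, 317 - 1*137) - 1*(-79154) = (4 - 1*186**2 + 4*186) - 1*(-79154) = (4 - 1*34596 + 744) + 79154 = (4 - 34596 + 744) + 79154 = -33848 + 79154 = 45306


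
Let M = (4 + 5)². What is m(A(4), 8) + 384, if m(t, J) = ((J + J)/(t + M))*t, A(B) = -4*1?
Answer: 29504/77 ≈ 383.17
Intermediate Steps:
A(B) = -4
M = 81 (M = 9² = 81)
m(t, J) = 2*J*t/(81 + t) (m(t, J) = ((J + J)/(t + 81))*t = ((2*J)/(81 + t))*t = (2*J/(81 + t))*t = 2*J*t/(81 + t))
m(A(4), 8) + 384 = 2*8*(-4)/(81 - 4) + 384 = 2*8*(-4)/77 + 384 = 2*8*(-4)*(1/77) + 384 = -64/77 + 384 = 29504/77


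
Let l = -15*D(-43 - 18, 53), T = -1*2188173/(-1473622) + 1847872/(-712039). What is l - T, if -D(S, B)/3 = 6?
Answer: 284469610837297/1049276335258 ≈ 271.11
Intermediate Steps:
D(S, B) = -18 (D(S, B) = -3*6 = -18)
T = -1165000317637/1049276335258 (T = -2188173*(-1/1473622) + 1847872*(-1/712039) = 2188173/1473622 - 1847872/712039 = -1165000317637/1049276335258 ≈ -1.1103)
l = 270 (l = -15*(-18) = 270)
l - T = 270 - 1*(-1165000317637/1049276335258) = 270 + 1165000317637/1049276335258 = 284469610837297/1049276335258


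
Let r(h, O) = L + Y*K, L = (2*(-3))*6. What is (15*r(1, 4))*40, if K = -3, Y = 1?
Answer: -23400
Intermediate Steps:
L = -36 (L = -6*6 = -36)
r(h, O) = -39 (r(h, O) = -36 + 1*(-3) = -36 - 3 = -39)
(15*r(1, 4))*40 = (15*(-39))*40 = -585*40 = -23400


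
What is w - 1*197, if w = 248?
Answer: 51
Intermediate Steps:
w - 1*197 = 248 - 1*197 = 248 - 197 = 51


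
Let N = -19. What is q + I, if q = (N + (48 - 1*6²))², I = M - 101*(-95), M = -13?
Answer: 9631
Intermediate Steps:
I = 9582 (I = -13 - 101*(-95) = -13 + 9595 = 9582)
q = 49 (q = (-19 + (48 - 1*6²))² = (-19 + (48 - 1*36))² = (-19 + (48 - 36))² = (-19 + 12)² = (-7)² = 49)
q + I = 49 + 9582 = 9631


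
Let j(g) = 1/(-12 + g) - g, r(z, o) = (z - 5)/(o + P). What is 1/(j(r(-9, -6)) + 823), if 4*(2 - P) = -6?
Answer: 160/130759 ≈ 0.0012236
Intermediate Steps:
P = 7/2 (P = 2 - ¼*(-6) = 2 + 3/2 = 7/2 ≈ 3.5000)
r(z, o) = (-5 + z)/(7/2 + o) (r(z, o) = (z - 5)/(o + 7/2) = (-5 + z)/(7/2 + o))
1/(j(r(-9, -6)) + 823) = 1/((1 - (2*(-5 - 9)/(7 + 2*(-6)))² + 12*(2*(-5 - 9)/(7 + 2*(-6))))/(-12 + 2*(-5 - 9)/(7 + 2*(-6))) + 823) = 1/((1 - (2*(-14)/(7 - 12))² + 12*(2*(-14)/(7 - 12)))/(-12 + 2*(-14)/(7 - 12)) + 823) = 1/((1 - (2*(-14)/(-5))² + 12*(2*(-14)/(-5)))/(-12 + 2*(-14)/(-5)) + 823) = 1/((1 - (2*(-⅕)*(-14))² + 12*(2*(-⅕)*(-14)))/(-12 + 2*(-⅕)*(-14)) + 823) = 1/((1 - (28/5)² + 12*(28/5))/(-12 + 28/5) + 823) = 1/((1 - 1*784/25 + 336/5)/(-32/5) + 823) = 1/(-5*(1 - 784/25 + 336/5)/32 + 823) = 1/(-5/32*921/25 + 823) = 1/(-921/160 + 823) = 1/(130759/160) = 160/130759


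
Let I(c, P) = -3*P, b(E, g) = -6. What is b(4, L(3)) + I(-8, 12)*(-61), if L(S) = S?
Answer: 2190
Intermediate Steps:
b(4, L(3)) + I(-8, 12)*(-61) = -6 - 3*12*(-61) = -6 - 36*(-61) = -6 + 2196 = 2190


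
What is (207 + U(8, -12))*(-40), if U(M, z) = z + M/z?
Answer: -23320/3 ≈ -7773.3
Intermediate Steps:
(207 + U(8, -12))*(-40) = (207 + (-12 + 8/(-12)))*(-40) = (207 + (-12 + 8*(-1/12)))*(-40) = (207 + (-12 - ⅔))*(-40) = (207 - 38/3)*(-40) = (583/3)*(-40) = -23320/3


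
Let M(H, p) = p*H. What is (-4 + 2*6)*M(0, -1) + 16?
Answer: 16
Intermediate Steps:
M(H, p) = H*p
(-4 + 2*6)*M(0, -1) + 16 = (-4 + 2*6)*(0*(-1)) + 16 = (-4 + 12)*0 + 16 = 8*0 + 16 = 0 + 16 = 16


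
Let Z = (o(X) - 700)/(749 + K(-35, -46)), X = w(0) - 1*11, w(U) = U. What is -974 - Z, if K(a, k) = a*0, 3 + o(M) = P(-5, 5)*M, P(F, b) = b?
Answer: -728768/749 ≈ -972.99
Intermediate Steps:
X = -11 (X = 0 - 1*11 = 0 - 11 = -11)
o(M) = -3 + 5*M
K(a, k) = 0
Z = -758/749 (Z = ((-3 + 5*(-11)) - 700)/(749 + 0) = ((-3 - 55) - 700)/749 = (-58 - 700)*(1/749) = -758*1/749 = -758/749 ≈ -1.0120)
-974 - Z = -974 - 1*(-758/749) = -974 + 758/749 = -728768/749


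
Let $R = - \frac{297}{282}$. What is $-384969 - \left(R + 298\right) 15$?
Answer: $- \frac{36605781}{94} \approx -3.8942 \cdot 10^{5}$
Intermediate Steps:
$R = - \frac{99}{94}$ ($R = \left(-297\right) \frac{1}{282} = - \frac{99}{94} \approx -1.0532$)
$-384969 - \left(R + 298\right) 15 = -384969 - \left(- \frac{99}{94} + 298\right) 15 = -384969 - \frac{27913}{94} \cdot 15 = -384969 - \frac{418695}{94} = - \frac{36605781}{94}$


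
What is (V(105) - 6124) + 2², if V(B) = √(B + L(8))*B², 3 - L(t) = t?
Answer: 104130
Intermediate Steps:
L(t) = 3 - t
V(B) = B²*√(-5 + B) (V(B) = √(B + (3 - 1*8))*B² = √(B + (3 - 8))*B² = √(B - 5)*B² = √(-5 + B)*B² = B²*√(-5 + B))
(V(105) - 6124) + 2² = (105²*√(-5 + 105) - 6124) + 2² = (11025*√100 - 6124) + 4 = (11025*10 - 6124) + 4 = (110250 - 6124) + 4 = 104126 + 4 = 104130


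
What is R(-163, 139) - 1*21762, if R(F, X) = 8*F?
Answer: -23066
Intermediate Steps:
R(-163, 139) - 1*21762 = 8*(-163) - 1*21762 = -1304 - 21762 = -23066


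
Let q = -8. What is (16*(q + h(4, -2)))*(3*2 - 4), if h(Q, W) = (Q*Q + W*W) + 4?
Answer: 512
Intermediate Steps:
h(Q, W) = 4 + Q**2 + W**2 (h(Q, W) = (Q**2 + W**2) + 4 = 4 + Q**2 + W**2)
(16*(q + h(4, -2)))*(3*2 - 4) = (16*(-8 + (4 + 4**2 + (-2)**2)))*(3*2 - 4) = (16*(-8 + (4 + 16 + 4)))*(6 - 4) = (16*(-8 + 24))*2 = (16*16)*2 = 256*2 = 512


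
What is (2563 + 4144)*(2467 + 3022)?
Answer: 36814723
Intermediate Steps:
(2563 + 4144)*(2467 + 3022) = 6707*5489 = 36814723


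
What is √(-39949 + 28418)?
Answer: I*√11531 ≈ 107.38*I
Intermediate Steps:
√(-39949 + 28418) = √(-11531) = I*√11531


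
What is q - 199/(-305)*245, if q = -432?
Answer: -16601/61 ≈ -272.15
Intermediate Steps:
q - 199/(-305)*245 = -432 - 199/(-305)*245 = -432 - 199*(-1/305)*245 = -432 + (199/305)*245 = -432 + 9751/61 = -16601/61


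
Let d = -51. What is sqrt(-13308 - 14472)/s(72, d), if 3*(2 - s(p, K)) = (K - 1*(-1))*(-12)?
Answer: -I*sqrt(6945)/99 ≈ -0.84178*I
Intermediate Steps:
s(p, K) = 6 + 4*K (s(p, K) = 2 - (K - 1*(-1))*(-12)/3 = 2 - (K + 1)*(-12)/3 = 2 - (1 + K)*(-12)/3 = 2 - (-12 - 12*K)/3 = 2 + (4 + 4*K) = 6 + 4*K)
sqrt(-13308 - 14472)/s(72, d) = sqrt(-13308 - 14472)/(6 + 4*(-51)) = sqrt(-27780)/(6 - 204) = (2*I*sqrt(6945))/(-198) = (2*I*sqrt(6945))*(-1/198) = -I*sqrt(6945)/99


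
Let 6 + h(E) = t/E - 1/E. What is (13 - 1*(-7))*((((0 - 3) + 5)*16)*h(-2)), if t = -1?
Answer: -3200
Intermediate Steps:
h(E) = -6 - 2/E (h(E) = -6 + (-1/E - 1/E) = -6 - 2/E)
(13 - 1*(-7))*((((0 - 3) + 5)*16)*h(-2)) = (13 - 1*(-7))*((((0 - 3) + 5)*16)*(-6 - 2/(-2))) = (13 + 7)*(((-3 + 5)*16)*(-6 - 2*(-½))) = 20*((2*16)*(-6 + 1)) = 20*(32*(-5)) = 20*(-160) = -3200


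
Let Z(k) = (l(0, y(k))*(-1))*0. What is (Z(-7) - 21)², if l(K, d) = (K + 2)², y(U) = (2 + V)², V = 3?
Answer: 441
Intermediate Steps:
y(U) = 25 (y(U) = (2 + 3)² = 5² = 25)
l(K, d) = (2 + K)²
Z(k) = 0 (Z(k) = ((2 + 0)²*(-1))*0 = (2²*(-1))*0 = (4*(-1))*0 = -4*0 = 0)
(Z(-7) - 21)² = (0 - 21)² = (-21)² = 441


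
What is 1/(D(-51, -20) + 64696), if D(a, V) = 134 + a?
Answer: 1/64779 ≈ 1.5437e-5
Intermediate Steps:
1/(D(-51, -20) + 64696) = 1/((134 - 51) + 64696) = 1/(83 + 64696) = 1/64779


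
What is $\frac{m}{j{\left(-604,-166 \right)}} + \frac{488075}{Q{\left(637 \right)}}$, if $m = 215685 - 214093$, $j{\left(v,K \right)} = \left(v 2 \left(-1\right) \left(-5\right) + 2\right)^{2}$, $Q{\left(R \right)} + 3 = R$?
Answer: $\frac{4448491997407}{5778504874} \approx 769.83$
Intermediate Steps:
$Q{\left(R \right)} = -3 + R$
$j{\left(v,K \right)} = \left(2 + 10 v\right)^{2}$ ($j{\left(v,K \right)} = \left(v \left(-2\right) \left(-5\right) + 2\right)^{2} = \left(- 2 v \left(-5\right) + 2\right)^{2} = \left(10 v + 2\right)^{2} = \left(2 + 10 v\right)^{2}$)
$m = 1592$ ($m = 215685 - 214093 = 1592$)
$\frac{m}{j{\left(-604,-166 \right)}} + \frac{488075}{Q{\left(637 \right)}} = \frac{1592}{4 \left(1 + 5 \left(-604\right)\right)^{2}} + \frac{488075}{-3 + 637} = \frac{1592}{4 \left(1 - 3020\right)^{2}} + \frac{488075}{634} = \frac{1592}{4 \left(-3019\right)^{2}} + 488075 \cdot \frac{1}{634} = \frac{1592}{4 \cdot 9114361} + \frac{488075}{634} = \frac{1592}{36457444} + \frac{488075}{634} = 1592 \cdot \frac{1}{36457444} + \frac{488075}{634} = \frac{398}{9114361} + \frac{488075}{634} = \frac{4448491997407}{5778504874}$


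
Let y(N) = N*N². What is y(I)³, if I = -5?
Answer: -1953125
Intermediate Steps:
y(N) = N³
y(I)³ = ((-5)³)³ = (-125)³ = -1953125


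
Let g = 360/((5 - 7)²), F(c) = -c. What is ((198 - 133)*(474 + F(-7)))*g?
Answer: 2813850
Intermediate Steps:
g = 90 (g = 360/((-2)²) = 360/4 = 360*(¼) = 90)
((198 - 133)*(474 + F(-7)))*g = ((198 - 133)*(474 - 1*(-7)))*90 = (65*(474 + 7))*90 = (65*481)*90 = 31265*90 = 2813850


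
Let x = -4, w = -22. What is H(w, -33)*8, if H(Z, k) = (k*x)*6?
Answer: 6336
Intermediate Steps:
H(Z, k) = -24*k (H(Z, k) = (k*(-4))*6 = -4*k*6 = -24*k)
H(w, -33)*8 = -24*(-33)*8 = 792*8 = 6336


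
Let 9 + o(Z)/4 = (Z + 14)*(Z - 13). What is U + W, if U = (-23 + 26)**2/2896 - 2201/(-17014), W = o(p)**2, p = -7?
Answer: 48349178223/136112 ≈ 3.5522e+5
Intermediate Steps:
o(Z) = -36 + 4*(-13 + Z)*(14 + Z) (o(Z) = -36 + 4*((Z + 14)*(Z - 13)) = -36 + 4*((14 + Z)*(-13 + Z)) = -36 + 4*((-13 + Z)*(14 + Z)) = -36 + 4*(-13 + Z)*(14 + Z))
W = 355216 (W = (-764 + 4*(-7) + 4*(-7)**2)**2 = (-764 - 28 + 4*49)**2 = (-764 - 28 + 196)**2 = (-596)**2 = 355216)
U = 18031/136112 (U = 3**2*(1/2896) - 2201*(-1/17014) = 9*(1/2896) + 2201/17014 = 9/2896 + 2201/17014 = 18031/136112 ≈ 0.13247)
U + W = 18031/136112 + 355216 = 48349178223/136112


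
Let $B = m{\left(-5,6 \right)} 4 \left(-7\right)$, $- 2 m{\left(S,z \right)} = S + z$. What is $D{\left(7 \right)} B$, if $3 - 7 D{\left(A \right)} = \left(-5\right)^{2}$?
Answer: $-44$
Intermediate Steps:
$D{\left(A \right)} = - \frac{22}{7}$ ($D{\left(A \right)} = \frac{3}{7} - \frac{\left(-5\right)^{2}}{7} = \frac{3}{7} - \frac{25}{7} = - \frac{22}{7}$)
$m{\left(S,z \right)} = - \frac{S}{2} - \frac{z}{2}$ ($m{\left(S,z \right)} = - \frac{S + z}{2} = - \frac{S}{2} - \frac{z}{2}$)
$B = 14$ ($B = \left(\left(- \frac{1}{2}\right) \left(-5\right) - 3\right) 4 \left(-7\right) = \left(\frac{5}{2} - 3\right) 4 \left(-7\right) = \left(- \frac{1}{2}\right) 4 \left(-7\right) = \left(-2\right) \left(-7\right) = 14$)
$D{\left(7 \right)} B = \left(- \frac{22}{7}\right) 14 = -44$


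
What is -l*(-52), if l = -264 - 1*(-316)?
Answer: 2704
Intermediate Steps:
l = 52 (l = -264 + 316 = 52)
-l*(-52) = -52*(-52) = -1*(-2704) = 2704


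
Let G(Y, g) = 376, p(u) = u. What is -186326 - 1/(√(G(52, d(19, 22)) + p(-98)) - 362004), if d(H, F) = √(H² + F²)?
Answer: -12208721947458292/65523447869 + √278/131046895738 ≈ -1.8633e+5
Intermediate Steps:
d(H, F) = √(F² + H²)
-186326 - 1/(√(G(52, d(19, 22)) + p(-98)) - 362004) = -186326 - 1/(√(376 - 98) - 362004) = -186326 - 1/(√278 - 362004) = -186326 - 1/(-362004 + √278)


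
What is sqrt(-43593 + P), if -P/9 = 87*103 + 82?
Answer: 2*I*sqrt(31245) ≈ 353.52*I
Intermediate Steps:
P = -81387 (P = -9*(87*103 + 82) = -9*(8961 + 82) = -9*9043 = -81387)
sqrt(-43593 + P) = sqrt(-43593 - 81387) = sqrt(-124980) = 2*I*sqrt(31245)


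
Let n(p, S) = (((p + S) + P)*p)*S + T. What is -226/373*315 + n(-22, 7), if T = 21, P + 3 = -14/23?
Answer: 23127965/8579 ≈ 2695.9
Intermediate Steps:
P = -83/23 (P = -3 - 14/23 = -83/23 ≈ -3.6087)
n(p, S) = 21 + S*p*(-83/23 + S + p) (n(p, S) = (((p + S) - 83/23)*p)*S + 21 = (((S + p) - 83/23)*p)*S + 21 = ((-83/23 + S + p)*p)*S + 21 = (p*(-83/23 + S + p))*S + 21 = S*p*(-83/23 + S + p) + 21 = 21 + S*p*(-83/23 + S + p))
-226/373*315 + n(-22, 7) = -226/373*315 + (21 + 7*(-22)² - 22*7² - 83/23*7*(-22)) = -226*1/373*315 + (21 + 7*484 - 22*49 + 12782/23) = -226/373*315 + (21 + 3388 - 1078 + 12782/23) = -71190/373 + 66395/23 = 23127965/8579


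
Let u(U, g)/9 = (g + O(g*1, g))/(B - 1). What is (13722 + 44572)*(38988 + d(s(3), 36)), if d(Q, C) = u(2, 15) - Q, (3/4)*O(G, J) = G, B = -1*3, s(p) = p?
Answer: 4536001875/2 ≈ 2.2680e+9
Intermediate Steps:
B = -3
O(G, J) = 4*G/3
u(U, g) = -21*g/4 (u(U, g) = 9*((g + 4*(g*1)/3)/(-3 - 1)) = 9*((g + 4*g/3)/(-4)) = 9*((7*g/3)*(-¼)) = 9*(-7*g/12) = -21*g/4)
d(Q, C) = -315/4 - Q (d(Q, C) = -21/4*15 - Q = -315/4 - Q)
(13722 + 44572)*(38988 + d(s(3), 36)) = (13722 + 44572)*(38988 + (-315/4 - 1*3)) = 58294*(38988 + (-315/4 - 3)) = 58294*(38988 - 327/4) = 58294*(155625/4) = 4536001875/2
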